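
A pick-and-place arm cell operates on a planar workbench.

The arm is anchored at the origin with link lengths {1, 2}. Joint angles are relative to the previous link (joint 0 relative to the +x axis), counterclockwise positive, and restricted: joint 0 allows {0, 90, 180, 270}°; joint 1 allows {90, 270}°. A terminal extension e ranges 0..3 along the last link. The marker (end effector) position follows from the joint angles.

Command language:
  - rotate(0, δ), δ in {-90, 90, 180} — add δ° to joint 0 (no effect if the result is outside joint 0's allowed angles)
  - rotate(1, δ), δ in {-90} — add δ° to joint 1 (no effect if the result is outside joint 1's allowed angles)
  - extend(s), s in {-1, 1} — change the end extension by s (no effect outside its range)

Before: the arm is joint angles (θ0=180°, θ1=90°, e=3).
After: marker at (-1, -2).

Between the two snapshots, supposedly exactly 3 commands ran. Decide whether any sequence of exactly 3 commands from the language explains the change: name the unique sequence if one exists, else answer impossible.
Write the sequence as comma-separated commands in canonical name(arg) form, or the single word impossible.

extend(-1), extend(-1), extend(-1)

from: joint angles (θ0=180°, θ1=90°, e=3)
t=1 extend(-1) ⇒ joint angles (θ0=180°, θ1=90°, e=2)
t=2 extend(-1) ⇒ joint angles (θ0=180°, θ1=90°, e=1)
t=3 extend(-1) ⇒ joint angles (θ0=180°, θ1=90°, e=0)
all 216 alternatives checked — unique.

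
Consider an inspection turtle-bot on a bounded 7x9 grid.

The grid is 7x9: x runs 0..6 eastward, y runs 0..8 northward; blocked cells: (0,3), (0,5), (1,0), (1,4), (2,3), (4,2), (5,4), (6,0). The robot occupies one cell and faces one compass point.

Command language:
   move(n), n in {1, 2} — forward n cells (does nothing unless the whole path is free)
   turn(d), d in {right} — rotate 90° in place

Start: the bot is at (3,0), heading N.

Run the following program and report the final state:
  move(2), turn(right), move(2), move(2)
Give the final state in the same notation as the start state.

start: at (3,0), heading N
step 1 (move(2)): at (3,2), heading N
step 2 (turn(right)): at (3,2), heading E
step 3 (move(2)): at (3,2), heading E
step 4 (move(2)): at (3,2), heading E

at (3,2), heading E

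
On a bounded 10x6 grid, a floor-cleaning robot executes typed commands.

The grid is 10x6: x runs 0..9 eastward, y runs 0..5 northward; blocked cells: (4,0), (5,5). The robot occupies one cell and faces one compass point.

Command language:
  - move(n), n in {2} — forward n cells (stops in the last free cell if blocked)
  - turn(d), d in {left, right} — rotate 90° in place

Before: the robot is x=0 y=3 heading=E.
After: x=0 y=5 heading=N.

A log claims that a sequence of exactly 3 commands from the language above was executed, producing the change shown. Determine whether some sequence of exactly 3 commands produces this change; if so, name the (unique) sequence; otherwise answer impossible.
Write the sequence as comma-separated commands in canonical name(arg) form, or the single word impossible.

turn(left), move(2), move(2)

key: cell and facing (now N) both changed — the 3 commands mix motion and turning
t0: x=0 y=3 heading=E
step 1 (turn(left)): x=0 y=3 heading=N
step 2 (move(2)): x=0 y=5 heading=N
step 3 (move(2)): x=0 y=5 heading=N
uniquely the one of 27 3-step routes that fits.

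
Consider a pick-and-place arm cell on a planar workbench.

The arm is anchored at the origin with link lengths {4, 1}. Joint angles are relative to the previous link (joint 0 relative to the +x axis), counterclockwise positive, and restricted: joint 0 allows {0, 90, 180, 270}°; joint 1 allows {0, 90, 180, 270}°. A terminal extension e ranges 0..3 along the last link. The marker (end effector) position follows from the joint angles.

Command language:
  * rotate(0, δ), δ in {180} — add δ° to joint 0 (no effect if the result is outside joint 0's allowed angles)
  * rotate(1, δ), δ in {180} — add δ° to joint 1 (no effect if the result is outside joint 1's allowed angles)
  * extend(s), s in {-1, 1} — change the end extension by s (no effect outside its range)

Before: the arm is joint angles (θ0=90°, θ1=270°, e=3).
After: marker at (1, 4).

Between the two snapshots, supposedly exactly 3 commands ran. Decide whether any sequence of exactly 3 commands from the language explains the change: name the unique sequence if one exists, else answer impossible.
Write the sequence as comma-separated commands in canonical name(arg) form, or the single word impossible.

from: joint angles (θ0=90°, θ1=270°, e=3)
1. extend(-1) → joint angles (θ0=90°, θ1=270°, e=2)
2. extend(-1) → joint angles (θ0=90°, θ1=270°, e=1)
3. extend(-1) → joint angles (θ0=90°, θ1=270°, e=0)
all 64 alternatives checked — unique.

extend(-1), extend(-1), extend(-1)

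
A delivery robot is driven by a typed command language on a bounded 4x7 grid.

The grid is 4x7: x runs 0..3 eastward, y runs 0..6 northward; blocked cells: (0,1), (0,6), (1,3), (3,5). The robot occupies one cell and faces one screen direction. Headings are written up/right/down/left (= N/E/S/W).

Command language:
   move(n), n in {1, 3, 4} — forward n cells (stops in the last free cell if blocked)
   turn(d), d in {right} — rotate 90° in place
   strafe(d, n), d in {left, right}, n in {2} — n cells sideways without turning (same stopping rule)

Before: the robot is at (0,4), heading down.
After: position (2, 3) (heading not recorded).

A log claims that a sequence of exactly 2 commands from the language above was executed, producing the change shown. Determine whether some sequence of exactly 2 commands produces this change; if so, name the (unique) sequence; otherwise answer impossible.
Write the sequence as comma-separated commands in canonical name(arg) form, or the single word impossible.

strafe(left, 2), move(1)

key: running move(1) before strafe(left, 2) would end elsewhere — order is forced
start: at (0,4), heading down
[1] after strafe(left, 2): at (2,4), heading down
[2] after move(1): at (2,3), heading down
uniquely the one of 36 2-step routes that fits.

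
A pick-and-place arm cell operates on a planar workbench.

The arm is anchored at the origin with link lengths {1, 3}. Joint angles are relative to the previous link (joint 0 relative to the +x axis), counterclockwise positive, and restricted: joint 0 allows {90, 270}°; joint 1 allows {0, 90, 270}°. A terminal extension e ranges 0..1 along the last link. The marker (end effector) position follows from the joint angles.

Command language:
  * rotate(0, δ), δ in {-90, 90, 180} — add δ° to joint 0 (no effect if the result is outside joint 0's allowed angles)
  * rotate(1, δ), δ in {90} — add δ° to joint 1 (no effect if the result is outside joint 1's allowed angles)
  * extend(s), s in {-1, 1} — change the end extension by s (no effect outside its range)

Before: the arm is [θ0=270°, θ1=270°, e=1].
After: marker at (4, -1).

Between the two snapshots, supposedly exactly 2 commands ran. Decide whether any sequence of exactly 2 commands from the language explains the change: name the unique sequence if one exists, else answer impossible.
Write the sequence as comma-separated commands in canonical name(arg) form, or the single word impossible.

begin: [θ0=270°, θ1=270°, e=1]
step 1 (rotate(1, 90)): [θ0=270°, θ1=0°, e=1]
step 2 (rotate(1, 90)): [θ0=270°, θ1=90°, e=1]
no other 2-command option fits: unique.

rotate(1, 90), rotate(1, 90)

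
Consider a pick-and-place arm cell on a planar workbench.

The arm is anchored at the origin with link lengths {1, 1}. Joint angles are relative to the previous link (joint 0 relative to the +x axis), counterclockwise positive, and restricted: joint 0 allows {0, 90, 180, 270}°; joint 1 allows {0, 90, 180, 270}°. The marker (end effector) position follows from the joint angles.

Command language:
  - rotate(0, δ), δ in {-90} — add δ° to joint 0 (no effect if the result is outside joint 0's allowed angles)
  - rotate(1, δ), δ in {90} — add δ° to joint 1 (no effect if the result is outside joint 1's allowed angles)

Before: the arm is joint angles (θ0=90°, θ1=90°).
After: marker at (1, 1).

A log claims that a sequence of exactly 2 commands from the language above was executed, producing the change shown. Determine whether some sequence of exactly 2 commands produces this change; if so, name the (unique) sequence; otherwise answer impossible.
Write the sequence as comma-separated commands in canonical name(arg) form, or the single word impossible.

begin: joint angles (θ0=90°, θ1=90°)
step 1 (rotate(1, 90)): joint angles (θ0=90°, θ1=180°)
step 2 (rotate(1, 90)): joint angles (θ0=90°, θ1=270°)
no rival 2-sequence matches.

rotate(1, 90), rotate(1, 90)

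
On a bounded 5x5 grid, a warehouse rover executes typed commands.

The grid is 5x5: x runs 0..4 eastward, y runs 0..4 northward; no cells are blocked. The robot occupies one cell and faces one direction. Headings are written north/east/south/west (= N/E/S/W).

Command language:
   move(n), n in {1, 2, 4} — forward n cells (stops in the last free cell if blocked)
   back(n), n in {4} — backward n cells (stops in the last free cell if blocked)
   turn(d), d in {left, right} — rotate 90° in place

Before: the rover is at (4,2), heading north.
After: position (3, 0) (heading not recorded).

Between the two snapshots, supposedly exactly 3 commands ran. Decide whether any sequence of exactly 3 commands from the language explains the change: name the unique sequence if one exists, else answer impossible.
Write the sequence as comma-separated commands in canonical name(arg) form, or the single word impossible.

back(4), turn(left), move(1)

key: running move(1) before back(4) would end elsewhere — order is forced
from: at (4,2), heading north
[1] after back(4): at (4,0), heading north
[2] after turn(left): at (4,0), heading west
[3] after move(1): at (3,0), heading west
no rival 3-sequence matches.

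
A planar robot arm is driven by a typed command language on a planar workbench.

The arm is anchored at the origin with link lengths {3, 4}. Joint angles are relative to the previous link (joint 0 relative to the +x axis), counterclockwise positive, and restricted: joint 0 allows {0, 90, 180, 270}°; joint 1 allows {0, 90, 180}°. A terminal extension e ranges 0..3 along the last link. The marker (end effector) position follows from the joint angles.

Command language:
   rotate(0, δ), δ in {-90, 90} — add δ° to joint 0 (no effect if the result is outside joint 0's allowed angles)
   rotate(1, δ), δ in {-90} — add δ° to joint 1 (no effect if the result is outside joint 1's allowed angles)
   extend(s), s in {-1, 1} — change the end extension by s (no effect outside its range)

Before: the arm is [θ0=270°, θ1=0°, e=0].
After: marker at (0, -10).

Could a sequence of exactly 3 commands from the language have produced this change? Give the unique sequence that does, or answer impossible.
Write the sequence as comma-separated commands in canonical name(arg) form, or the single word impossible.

start: [θ0=270°, θ1=0°, e=0]
1. extend(1) → [θ0=270°, θ1=0°, e=1]
2. extend(1) → [θ0=270°, θ1=0°, e=2]
3. extend(1) → [θ0=270°, θ1=0°, e=3]
all 125 alternatives checked — unique.

extend(1), extend(1), extend(1)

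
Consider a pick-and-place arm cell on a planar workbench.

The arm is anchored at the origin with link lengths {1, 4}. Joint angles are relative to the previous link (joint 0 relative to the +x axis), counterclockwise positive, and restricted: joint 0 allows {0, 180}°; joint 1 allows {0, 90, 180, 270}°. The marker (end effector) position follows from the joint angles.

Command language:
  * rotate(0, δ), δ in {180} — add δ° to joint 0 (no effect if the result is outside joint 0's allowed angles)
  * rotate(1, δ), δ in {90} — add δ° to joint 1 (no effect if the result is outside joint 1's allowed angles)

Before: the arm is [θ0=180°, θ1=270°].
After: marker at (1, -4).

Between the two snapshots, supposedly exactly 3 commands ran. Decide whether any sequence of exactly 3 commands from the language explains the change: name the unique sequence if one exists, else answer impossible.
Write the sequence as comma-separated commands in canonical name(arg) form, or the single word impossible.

rotate(0, 180), rotate(0, 180), rotate(0, 180)

from: [θ0=180°, θ1=270°]
t=1 rotate(0, 180) ⇒ [θ0=0°, θ1=270°]
t=2 rotate(0, 180) ⇒ [θ0=180°, θ1=270°]
t=3 rotate(0, 180) ⇒ [θ0=0°, θ1=270°]
no other 3-command option fits: unique.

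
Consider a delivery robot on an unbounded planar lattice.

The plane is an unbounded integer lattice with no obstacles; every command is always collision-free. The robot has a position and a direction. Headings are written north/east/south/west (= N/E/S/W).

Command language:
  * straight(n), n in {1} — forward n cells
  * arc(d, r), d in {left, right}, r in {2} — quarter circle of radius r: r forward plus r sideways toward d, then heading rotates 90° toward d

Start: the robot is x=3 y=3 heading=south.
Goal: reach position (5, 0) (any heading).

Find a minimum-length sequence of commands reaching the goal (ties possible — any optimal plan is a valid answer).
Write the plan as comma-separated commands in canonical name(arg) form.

straight(1), arc(left, 2)

begin: x=3 y=3 heading=south
t=1 straight(1) ⇒ x=3 y=2 heading=south
t=2 arc(left, 2) ⇒ x=5 y=0 heading=east
shorter routes all fall short; 2 is best.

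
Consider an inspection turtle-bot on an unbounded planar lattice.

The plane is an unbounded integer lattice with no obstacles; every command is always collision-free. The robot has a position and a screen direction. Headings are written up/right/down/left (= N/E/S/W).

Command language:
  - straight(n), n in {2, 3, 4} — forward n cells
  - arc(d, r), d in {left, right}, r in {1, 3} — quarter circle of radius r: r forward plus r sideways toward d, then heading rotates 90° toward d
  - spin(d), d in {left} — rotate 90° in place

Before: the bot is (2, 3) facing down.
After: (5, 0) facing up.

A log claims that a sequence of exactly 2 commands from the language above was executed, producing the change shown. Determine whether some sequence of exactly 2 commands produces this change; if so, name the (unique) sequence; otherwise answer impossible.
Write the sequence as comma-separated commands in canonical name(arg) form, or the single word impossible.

arc(left, 3), spin(left)

key: order matters: swapping arc(left, 3) and spin(left) lands elsewhere
start: (2, 3) facing down
1. arc(left, 3) → (5, 0) facing right
2. spin(left) → (5, 0) facing up
all 64 alternatives checked — unique.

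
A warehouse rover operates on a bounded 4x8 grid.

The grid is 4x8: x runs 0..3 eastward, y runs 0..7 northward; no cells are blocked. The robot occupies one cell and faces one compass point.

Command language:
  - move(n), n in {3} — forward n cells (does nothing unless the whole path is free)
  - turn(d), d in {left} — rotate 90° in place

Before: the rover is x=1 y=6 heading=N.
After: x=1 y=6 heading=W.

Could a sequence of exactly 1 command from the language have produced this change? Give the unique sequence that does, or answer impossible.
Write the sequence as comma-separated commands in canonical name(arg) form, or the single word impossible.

turn(left)

key: (1,6) unchanged — the single command moves nothing
start: x=1 y=6 heading=N
[1] after turn(left): x=1 y=6 heading=W
uniquely the one of 2 1-step routes that fits.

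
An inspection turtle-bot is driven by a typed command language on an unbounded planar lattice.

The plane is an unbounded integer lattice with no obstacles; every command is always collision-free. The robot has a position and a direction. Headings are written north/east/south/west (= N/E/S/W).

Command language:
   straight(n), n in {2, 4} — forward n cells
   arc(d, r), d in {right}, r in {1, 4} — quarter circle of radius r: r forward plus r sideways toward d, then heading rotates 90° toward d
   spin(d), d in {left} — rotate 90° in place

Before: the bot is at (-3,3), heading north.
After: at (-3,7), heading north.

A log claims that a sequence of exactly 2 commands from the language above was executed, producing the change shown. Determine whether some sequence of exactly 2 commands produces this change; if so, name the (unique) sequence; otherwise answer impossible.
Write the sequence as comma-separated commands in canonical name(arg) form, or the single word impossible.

key: heading stays N — no command in the sequence turns
from: at (-3,3), heading north
1. straight(2) → at (-3,5), heading north
2. straight(2) → at (-3,7), heading north
uniquely the one of 25 2-step routes that fits.

straight(2), straight(2)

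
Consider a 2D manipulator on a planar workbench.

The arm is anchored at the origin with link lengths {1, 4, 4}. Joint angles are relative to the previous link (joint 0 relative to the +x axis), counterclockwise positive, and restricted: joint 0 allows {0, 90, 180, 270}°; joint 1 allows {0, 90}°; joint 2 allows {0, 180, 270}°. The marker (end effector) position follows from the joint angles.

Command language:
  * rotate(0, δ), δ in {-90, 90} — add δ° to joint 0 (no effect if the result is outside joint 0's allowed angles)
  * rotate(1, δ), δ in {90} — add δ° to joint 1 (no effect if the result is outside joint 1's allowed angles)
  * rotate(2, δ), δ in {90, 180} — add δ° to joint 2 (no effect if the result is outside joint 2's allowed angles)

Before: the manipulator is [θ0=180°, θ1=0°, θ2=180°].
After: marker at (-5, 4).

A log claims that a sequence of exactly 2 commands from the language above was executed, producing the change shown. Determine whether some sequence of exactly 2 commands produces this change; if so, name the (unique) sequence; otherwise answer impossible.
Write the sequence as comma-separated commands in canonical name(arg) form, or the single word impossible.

rotate(2, 90), rotate(2, 180)

key: order matters: swapping rotate(2, 90) and rotate(2, 180) lands elsewhere
t0: [θ0=180°, θ1=0°, θ2=180°]
step 1 (rotate(2, 90)): [θ0=180°, θ1=0°, θ2=270°]
step 2 (rotate(2, 180)): [θ0=180°, θ1=0°, θ2=270°]
no rival 2-sequence matches.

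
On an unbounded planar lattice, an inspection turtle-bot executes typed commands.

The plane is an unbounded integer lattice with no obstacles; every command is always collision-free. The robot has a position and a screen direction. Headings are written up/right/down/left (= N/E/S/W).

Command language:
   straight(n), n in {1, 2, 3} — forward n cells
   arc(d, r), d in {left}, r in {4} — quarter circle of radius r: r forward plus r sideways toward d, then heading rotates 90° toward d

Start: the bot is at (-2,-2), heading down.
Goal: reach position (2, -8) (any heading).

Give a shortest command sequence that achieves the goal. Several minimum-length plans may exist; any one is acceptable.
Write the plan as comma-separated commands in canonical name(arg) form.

initial: at (-2,-2), heading down
[1] after straight(2): at (-2,-4), heading down
[2] after arc(left, 4): at (2,-8), heading right
minimal: 2 command(s), checked below 2.

straight(2), arc(left, 4)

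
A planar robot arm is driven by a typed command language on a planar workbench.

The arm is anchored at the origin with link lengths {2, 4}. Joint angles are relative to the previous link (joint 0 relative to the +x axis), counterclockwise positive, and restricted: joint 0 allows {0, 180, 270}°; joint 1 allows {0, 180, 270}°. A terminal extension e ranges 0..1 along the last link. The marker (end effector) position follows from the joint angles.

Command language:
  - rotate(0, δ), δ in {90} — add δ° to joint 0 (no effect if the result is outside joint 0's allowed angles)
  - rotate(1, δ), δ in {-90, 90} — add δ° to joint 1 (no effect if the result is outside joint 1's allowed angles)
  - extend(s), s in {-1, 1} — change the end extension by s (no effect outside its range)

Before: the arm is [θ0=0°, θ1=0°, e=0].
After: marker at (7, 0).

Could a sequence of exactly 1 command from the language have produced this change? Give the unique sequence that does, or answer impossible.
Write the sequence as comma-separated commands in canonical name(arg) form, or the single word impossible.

extend(1)

from: [θ0=0°, θ1=0°, e=0]
1. extend(1) → [θ0=0°, θ1=0°, e=1]
all 5 alternatives checked — unique.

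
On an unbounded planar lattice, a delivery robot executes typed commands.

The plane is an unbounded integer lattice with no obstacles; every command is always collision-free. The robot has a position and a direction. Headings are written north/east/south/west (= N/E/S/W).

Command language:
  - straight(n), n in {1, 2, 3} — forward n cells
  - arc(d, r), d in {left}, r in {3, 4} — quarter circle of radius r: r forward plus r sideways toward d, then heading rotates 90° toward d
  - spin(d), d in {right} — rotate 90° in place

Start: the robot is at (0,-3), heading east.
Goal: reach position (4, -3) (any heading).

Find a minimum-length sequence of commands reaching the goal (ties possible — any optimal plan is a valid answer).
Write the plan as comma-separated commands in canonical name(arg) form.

straight(2), straight(2)

t0: at (0,-3), heading east
step 1 (straight(2)): at (2,-3), heading east
step 2 (straight(2)): at (4,-3), heading east
minimal: 2 command(s), checked below 2.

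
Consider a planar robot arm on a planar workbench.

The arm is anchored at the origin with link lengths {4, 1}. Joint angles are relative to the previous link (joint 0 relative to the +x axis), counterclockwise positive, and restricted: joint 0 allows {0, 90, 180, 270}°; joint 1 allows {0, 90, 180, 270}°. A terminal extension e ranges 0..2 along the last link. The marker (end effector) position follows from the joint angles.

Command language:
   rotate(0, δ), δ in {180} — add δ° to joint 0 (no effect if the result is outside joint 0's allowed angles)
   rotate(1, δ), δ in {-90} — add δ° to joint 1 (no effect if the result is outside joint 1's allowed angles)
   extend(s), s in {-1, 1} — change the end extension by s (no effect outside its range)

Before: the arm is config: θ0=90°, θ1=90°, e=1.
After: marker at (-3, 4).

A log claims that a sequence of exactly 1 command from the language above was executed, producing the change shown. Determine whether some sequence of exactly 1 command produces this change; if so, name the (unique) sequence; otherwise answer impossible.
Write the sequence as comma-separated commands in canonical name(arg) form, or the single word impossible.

initial: config: θ0=90°, θ1=90°, e=1
step 1 (extend(1)): config: θ0=90°, θ1=90°, e=2
all 4 alternatives checked — unique.

extend(1)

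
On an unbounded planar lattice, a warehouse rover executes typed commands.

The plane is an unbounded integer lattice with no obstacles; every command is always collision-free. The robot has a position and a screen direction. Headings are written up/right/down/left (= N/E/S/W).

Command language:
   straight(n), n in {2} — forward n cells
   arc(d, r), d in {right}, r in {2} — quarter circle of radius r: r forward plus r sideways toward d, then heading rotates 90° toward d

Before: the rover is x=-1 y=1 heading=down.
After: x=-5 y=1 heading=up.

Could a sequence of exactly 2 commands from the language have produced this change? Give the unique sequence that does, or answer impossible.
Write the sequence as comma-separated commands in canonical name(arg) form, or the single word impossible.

arc(right, 2), arc(right, 2)

key: cell and facing (now N) both changed — the 2 commands mix motion and turning
initial: x=-1 y=1 heading=down
[1] after arc(right, 2): x=-3 y=-1 heading=left
[2] after arc(right, 2): x=-5 y=1 heading=up
uniquely the one of 4 2-step routes that fits.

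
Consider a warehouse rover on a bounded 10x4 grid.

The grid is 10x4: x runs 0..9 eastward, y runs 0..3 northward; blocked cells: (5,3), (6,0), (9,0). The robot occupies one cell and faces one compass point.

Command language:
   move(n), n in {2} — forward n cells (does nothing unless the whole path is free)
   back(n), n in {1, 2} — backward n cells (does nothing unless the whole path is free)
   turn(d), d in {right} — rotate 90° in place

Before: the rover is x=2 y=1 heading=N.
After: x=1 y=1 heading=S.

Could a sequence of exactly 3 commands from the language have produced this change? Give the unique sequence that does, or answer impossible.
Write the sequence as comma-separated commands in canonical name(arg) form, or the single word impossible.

key: cell and facing (now S) both changed — the 3 commands mix motion and turning
t0: x=2 y=1 heading=N
step 1 (turn(right)): x=2 y=1 heading=E
step 2 (back(1)): x=1 y=1 heading=E
step 3 (turn(right)): x=1 y=1 heading=S
uniquely the one of 64 3-step routes that fits.

turn(right), back(1), turn(right)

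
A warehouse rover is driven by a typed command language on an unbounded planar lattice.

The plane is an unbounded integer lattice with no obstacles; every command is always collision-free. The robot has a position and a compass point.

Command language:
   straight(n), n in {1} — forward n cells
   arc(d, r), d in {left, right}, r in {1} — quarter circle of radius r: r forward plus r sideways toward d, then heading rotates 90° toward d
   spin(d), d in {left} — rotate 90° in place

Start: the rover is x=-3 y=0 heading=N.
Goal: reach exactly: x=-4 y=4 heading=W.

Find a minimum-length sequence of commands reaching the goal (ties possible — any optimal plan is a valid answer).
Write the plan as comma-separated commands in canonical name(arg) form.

straight(1), straight(1), straight(1), arc(left, 1)

initial: x=-3 y=0 heading=N
1. straight(1) → x=-3 y=1 heading=N
2. straight(1) → x=-3 y=2 heading=N
3. straight(1) → x=-3 y=3 heading=N
4. arc(left, 1) → x=-4 y=4 heading=W
no 3-step plan works, so 4 is optimal.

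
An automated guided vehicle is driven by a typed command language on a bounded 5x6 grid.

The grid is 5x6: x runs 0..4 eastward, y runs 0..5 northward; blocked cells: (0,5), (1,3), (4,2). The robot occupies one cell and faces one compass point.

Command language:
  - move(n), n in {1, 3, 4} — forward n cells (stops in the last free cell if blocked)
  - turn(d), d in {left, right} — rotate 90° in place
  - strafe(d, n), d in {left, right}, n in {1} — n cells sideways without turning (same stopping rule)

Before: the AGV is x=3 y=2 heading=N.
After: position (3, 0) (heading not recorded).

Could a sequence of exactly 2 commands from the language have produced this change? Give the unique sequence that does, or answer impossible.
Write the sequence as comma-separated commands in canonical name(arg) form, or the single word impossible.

impossible

checked all 2-command options: none fits.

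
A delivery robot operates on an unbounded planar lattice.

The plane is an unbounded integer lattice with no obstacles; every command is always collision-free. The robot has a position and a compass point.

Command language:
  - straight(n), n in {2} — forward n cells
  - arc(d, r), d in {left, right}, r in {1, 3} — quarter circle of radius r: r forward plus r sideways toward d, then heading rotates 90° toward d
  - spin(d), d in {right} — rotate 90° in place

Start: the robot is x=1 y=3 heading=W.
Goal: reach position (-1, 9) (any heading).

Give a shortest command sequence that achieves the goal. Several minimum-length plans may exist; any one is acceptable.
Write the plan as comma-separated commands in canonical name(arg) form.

from: x=1 y=3 heading=W
1. arc(right, 3) → x=-2 y=6 heading=N
2. straight(2) → x=-2 y=8 heading=N
3. arc(right, 1) → x=-1 y=9 heading=E
nothing shorter than 3 reaches the goal.

arc(right, 3), straight(2), arc(right, 1)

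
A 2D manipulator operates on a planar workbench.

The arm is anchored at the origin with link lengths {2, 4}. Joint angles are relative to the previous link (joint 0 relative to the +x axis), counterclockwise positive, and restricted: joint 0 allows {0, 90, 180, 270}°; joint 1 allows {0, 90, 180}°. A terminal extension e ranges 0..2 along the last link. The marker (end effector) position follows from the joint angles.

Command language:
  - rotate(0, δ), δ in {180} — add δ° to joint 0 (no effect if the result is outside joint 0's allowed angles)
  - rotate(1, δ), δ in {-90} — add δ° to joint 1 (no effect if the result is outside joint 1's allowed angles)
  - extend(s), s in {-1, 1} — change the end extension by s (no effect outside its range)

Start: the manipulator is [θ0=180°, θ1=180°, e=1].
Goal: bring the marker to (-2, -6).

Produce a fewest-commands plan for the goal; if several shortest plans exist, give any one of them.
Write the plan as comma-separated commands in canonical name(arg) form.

start: [θ0=180°, θ1=180°, e=1]
[1] after extend(1): [θ0=180°, θ1=180°, e=2]
[2] after rotate(1, -90): [θ0=180°, θ1=90°, e=2]
minimal: 2 command(s), checked below 2.

extend(1), rotate(1, -90)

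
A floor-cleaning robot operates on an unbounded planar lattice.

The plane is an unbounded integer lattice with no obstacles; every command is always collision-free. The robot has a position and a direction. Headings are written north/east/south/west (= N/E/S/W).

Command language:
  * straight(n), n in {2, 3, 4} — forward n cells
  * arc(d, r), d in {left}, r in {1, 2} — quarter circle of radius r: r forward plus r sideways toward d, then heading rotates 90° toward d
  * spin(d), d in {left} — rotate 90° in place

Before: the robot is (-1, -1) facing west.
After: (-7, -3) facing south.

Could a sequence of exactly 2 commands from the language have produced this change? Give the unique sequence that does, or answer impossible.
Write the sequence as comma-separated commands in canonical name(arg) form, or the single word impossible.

key: cell and facing (now S) both changed — the 2 commands mix motion and turning
begin: (-1, -1) facing west
step 1 (straight(4)): (-5, -1) facing west
step 2 (arc(left, 2)): (-7, -3) facing south
no other 2-command option fits: unique.

straight(4), arc(left, 2)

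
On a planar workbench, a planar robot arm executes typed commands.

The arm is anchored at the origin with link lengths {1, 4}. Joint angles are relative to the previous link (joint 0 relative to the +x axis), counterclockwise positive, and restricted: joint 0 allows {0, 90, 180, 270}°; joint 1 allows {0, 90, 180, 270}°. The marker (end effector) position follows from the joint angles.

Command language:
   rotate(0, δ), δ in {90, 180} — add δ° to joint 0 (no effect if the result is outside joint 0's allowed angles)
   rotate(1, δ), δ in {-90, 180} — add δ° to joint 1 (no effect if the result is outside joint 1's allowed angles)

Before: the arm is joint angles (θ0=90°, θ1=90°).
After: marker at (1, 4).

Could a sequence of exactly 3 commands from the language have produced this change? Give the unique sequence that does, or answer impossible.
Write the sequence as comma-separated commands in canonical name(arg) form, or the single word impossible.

rotate(0, 90), rotate(0, 90), rotate(0, 90)

initial: joint angles (θ0=90°, θ1=90°)
step 1 (rotate(0, 90)): joint angles (θ0=180°, θ1=90°)
step 2 (rotate(0, 90)): joint angles (θ0=270°, θ1=90°)
step 3 (rotate(0, 90)): joint angles (θ0=0°, θ1=90°)
no rival 3-sequence matches.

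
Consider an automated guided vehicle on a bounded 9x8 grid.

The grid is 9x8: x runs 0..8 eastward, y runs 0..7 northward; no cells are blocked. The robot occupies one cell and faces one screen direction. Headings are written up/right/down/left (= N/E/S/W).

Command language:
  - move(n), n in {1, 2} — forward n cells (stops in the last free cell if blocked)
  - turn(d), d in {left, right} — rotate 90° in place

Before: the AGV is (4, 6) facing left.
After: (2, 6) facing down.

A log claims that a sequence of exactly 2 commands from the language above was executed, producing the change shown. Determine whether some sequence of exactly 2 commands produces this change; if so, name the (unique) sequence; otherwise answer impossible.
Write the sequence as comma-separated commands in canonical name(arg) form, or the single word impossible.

key: position moved to (2,6) AND the heading swung to S — translation plus rotation needed
from: (4, 6) facing left
1. move(2) → (2, 6) facing left
2. turn(left) → (2, 6) facing down
no rival 2-sequence matches.

move(2), turn(left)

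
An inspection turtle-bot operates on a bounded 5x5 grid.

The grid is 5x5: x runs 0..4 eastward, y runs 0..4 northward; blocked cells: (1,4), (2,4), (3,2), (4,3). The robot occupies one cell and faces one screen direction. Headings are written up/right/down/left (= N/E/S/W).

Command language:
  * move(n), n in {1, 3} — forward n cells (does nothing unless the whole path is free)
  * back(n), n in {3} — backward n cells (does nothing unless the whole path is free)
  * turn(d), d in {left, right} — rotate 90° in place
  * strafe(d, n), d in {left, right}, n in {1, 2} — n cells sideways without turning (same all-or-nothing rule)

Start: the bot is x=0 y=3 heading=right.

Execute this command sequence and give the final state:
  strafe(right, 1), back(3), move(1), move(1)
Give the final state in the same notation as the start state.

x=2 y=2 heading=right

t0: x=0 y=3 heading=right
1. strafe(right, 1) → x=0 y=2 heading=right
2. back(3) → x=0 y=2 heading=right
3. move(1) → x=1 y=2 heading=right
4. move(1) → x=2 y=2 heading=right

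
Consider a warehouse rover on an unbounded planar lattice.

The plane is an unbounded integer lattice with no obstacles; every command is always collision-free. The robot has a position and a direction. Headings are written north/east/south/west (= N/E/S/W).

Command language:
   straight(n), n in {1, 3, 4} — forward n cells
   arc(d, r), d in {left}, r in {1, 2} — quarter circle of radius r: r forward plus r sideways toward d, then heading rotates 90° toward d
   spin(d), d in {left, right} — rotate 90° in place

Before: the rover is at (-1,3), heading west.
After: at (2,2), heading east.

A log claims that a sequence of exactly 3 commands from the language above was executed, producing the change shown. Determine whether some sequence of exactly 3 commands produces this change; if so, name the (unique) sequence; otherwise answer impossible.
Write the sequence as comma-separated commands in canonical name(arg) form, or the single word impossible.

arc(left, 1), spin(left), straight(4)

key: position moved to (2,2) AND the heading swung to E — translation plus rotation needed
start: at (-1,3), heading west
[1] after arc(left, 1): at (-2,2), heading south
[2] after spin(left): at (-2,2), heading east
[3] after straight(4): at (2,2), heading east
all 343 alternatives checked — unique.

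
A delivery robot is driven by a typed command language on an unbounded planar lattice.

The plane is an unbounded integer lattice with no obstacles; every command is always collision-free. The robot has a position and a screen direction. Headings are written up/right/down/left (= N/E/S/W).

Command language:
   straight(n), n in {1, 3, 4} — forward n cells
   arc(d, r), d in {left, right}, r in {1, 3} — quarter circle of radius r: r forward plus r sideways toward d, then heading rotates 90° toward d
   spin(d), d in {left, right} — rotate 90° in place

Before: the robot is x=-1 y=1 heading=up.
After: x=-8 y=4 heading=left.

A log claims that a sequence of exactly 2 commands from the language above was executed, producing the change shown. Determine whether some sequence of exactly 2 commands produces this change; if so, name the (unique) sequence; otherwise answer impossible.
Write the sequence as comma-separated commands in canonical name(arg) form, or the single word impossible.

key: order matters: swapping arc(left, 3) and straight(4) lands elsewhere
begin: x=-1 y=1 heading=up
[1] after arc(left, 3): x=-4 y=4 heading=left
[2] after straight(4): x=-8 y=4 heading=left
uniquely the one of 81 2-step routes that fits.

arc(left, 3), straight(4)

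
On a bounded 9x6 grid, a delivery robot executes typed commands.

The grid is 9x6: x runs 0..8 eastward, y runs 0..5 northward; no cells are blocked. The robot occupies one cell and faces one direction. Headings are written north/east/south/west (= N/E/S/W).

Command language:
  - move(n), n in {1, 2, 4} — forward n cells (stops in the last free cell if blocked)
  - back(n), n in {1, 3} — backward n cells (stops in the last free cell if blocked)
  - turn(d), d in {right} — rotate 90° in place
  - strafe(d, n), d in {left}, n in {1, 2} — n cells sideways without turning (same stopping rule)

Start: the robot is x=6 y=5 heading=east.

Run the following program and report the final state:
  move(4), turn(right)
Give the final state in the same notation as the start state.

begin: x=6 y=5 heading=east
step 1 (move(4)): x=8 y=5 heading=east
step 2 (turn(right)): x=8 y=5 heading=south

x=8 y=5 heading=south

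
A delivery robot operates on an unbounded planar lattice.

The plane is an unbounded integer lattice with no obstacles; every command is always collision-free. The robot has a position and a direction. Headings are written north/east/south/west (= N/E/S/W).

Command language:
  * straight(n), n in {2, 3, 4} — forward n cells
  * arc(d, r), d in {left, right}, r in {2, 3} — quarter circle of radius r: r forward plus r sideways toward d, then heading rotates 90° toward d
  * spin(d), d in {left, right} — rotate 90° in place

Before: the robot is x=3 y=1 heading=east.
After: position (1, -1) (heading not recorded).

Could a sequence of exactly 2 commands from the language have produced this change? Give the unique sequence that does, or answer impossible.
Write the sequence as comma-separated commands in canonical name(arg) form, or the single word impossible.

key: order matters: swapping spin(right) and arc(right, 2) lands elsewhere
initial: x=3 y=1 heading=east
t=1 spin(right) ⇒ x=3 y=1 heading=south
t=2 arc(right, 2) ⇒ x=1 y=-1 heading=west
no rival 2-sequence matches.

spin(right), arc(right, 2)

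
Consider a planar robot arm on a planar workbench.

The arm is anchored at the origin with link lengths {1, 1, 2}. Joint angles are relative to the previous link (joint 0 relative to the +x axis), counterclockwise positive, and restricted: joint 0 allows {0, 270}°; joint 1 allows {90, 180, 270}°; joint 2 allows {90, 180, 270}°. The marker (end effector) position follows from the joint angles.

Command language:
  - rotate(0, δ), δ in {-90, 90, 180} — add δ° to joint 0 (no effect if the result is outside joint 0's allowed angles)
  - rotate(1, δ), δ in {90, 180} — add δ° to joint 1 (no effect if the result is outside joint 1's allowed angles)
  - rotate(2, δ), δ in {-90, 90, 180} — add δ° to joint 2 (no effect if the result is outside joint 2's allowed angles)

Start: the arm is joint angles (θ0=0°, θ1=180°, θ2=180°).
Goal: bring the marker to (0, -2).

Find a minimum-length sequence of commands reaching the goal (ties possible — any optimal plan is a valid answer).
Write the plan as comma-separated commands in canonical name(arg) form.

start: joint angles (θ0=0°, θ1=180°, θ2=180°)
[1] after rotate(0, -90): joint angles (θ0=270°, θ1=180°, θ2=180°)
shorter routes all fall short; 1 is best.

rotate(0, -90)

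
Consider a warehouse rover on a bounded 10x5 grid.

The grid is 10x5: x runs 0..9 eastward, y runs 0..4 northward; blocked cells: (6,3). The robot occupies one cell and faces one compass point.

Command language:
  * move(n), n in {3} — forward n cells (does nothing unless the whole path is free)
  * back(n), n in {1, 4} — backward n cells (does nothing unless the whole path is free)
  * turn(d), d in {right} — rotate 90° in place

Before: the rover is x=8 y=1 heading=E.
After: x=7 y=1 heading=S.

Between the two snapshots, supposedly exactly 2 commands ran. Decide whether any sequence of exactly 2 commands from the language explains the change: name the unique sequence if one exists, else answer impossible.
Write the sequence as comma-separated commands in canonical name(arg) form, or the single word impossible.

key: running turn(right) before back(1) would end elsewhere — order is forced
start: x=8 y=1 heading=E
1. back(1) → x=7 y=1 heading=E
2. turn(right) → x=7 y=1 heading=S
all 16 alternatives checked — unique.

back(1), turn(right)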